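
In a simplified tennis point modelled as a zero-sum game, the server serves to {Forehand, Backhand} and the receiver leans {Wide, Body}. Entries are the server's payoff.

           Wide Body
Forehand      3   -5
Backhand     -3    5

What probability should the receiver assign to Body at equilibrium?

Row minima: Forehand → -5, Backhand → -3; maximin = -3.
Column maxima: Wide → 3, Body → 5; minimax = 3.
-3 ≠ 3, so there is no saddle point; optimal play is mixed.
Let the server play Forehand with probability p. Expected payoff against Wide: 3p + (-3)(1−p) = 6p − 3; against Body: (-5)p + 5(1−p) = −10p + 5.
Setting these equal: 6p − 3 = −10p + 5 ⇒ 16p = 8 ⇒ p = 1/2, and the value is (6)·(1/2) − 3 = 0.
For the receiver: with q = P(Wide), equating Forehand's and Backhand's payoffs gives 8q − 5 = −8q + 5 ⇒ q = 5/8.

3/8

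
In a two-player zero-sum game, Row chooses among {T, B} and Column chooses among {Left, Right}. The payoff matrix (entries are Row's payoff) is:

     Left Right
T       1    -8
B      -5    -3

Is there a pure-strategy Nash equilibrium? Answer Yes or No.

Row minima: T → -8, B → -5; maximin = -5.
Column maxima: Left → 1, Right → -3; minimax = -3.
-5 ≠ -3, so no pure-strategy equilibrium exists.

No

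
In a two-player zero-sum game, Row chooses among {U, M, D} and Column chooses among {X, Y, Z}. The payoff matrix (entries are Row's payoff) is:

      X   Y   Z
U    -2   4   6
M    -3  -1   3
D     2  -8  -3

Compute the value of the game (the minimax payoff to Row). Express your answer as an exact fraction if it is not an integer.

-1/2

Row minima: U → -2, M → -3, D → -8; maximin = -2.
Column maxima: X → 2, Y → 4, Z → 6; minimax = 2.
-2 ≠ 2, so there is no saddle point; optimal play is mixed.
M is strictly dominated by U, so Row never plays it.
Z is strictly dominated by Y (it gives Row strictly more in every row), so Column never plays it.
On the remaining 2×2 (U, D vs X, Y):
Let Row play U with probability p. Expected payoff against X: (-2)p + 2(1−p) = −4p + 2; against Y: 4p + (-8)(1−p) = 12p − 8.
Setting these equal: −4p + 2 = 12p − 8 ⇒ −16p = -10 ⇒ p = 5/8, and the value is (-4)·(5/8) + 2 = -1/2.
For Column: with q = P(X), equating U's and D's payoffs gives −6q + 4 = 10q − 8 ⇒ q = 3/4.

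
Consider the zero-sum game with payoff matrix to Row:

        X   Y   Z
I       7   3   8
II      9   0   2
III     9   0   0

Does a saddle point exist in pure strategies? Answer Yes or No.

Yes

Row minima: I → 3, II → 0, III → 0; maximin = 3.
Column maxima: X → 9, Y → 3, Z → 8; minimax = 3.
maximin = minimax = 3, so a saddle point exists.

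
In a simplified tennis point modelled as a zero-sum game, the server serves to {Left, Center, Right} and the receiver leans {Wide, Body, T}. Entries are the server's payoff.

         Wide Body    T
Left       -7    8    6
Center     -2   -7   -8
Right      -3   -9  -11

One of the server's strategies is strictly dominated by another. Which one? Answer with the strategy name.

Center gives a strictly higher payoff than Right against every column: -2 > -3, -7 > -9, -8 > -11.
So Right is strictly dominated and the server never plays it.

Right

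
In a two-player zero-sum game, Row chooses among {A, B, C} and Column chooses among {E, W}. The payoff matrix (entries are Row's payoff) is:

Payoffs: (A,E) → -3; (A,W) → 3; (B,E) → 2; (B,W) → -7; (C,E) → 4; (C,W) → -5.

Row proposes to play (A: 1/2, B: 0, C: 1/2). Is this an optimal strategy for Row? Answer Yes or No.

Against E this mix gives (1/2)·(-3) + (1/2)·4 = 1/2.
Against W this mix gives (1/2)·3 + (1/2)·(-5) = -1.
Column will play W, holding Row to -1. Shifting weight toward the row that does better against W would raise this floor (the equalizing mix achieves -1/5 against both W and E), so the proposed strategy is not optimal.

No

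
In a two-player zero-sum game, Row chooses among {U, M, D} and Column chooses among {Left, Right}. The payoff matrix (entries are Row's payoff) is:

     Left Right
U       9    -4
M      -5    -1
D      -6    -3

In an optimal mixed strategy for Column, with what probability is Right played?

14/17

Row minima: U → -4, M → -5, D → -6; maximin = -4.
Column maxima: Left → 9, Right → -1; minimax = -1.
-4 ≠ -1, so there is no saddle point; optimal play is mixed.
D is strictly dominated by M, so Row never plays it.
On the remaining 2×2 (U, M vs Left, Right):
Let Row play U with probability p. Expected payoff against Left: 9p + (-5)(1−p) = 14p − 5; against Right: (-4)p + (-1)(1−p) = −3p − 1.
Setting these equal: 14p − 5 = −3p − 1 ⇒ 17p = 4 ⇒ p = 4/17, and the value is (14)·(4/17) − 5 = -29/17.
For Column: with q = P(Left), equating U's and M's payoffs gives 13q − 4 = −4q − 1 ⇒ q = 3/17.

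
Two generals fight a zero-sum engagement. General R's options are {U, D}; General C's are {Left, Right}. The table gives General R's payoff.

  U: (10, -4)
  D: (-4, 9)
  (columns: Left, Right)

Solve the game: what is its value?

Row minima: U → -4, D → -4; maximin = -4.
Column maxima: Left → 10, Right → 9; minimax = 9.
-4 ≠ 9, so there is no saddle point; optimal play is mixed.
Let General R play U with probability p. Expected payoff against Left: 10p + (-4)(1−p) = 14p − 4; against Right: (-4)p + 9(1−p) = −13p + 9.
Setting these equal: 14p − 4 = −13p + 9 ⇒ 27p = 13 ⇒ p = 13/27, and the value is (14)·(13/27) − 4 = 74/27.
For General C: with q = P(Left), equating U's and D's payoffs gives 14q − 4 = −13q + 9 ⇒ q = 13/27.

74/27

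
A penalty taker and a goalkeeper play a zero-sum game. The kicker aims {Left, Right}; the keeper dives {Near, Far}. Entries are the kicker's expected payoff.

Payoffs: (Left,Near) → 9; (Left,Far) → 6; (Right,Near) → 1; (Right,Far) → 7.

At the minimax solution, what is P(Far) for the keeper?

8/9

Row minima: Left → 6, Right → 1; maximin = 6.
Column maxima: Near → 9, Far → 7; minimax = 7.
6 ≠ 7, so there is no saddle point; optimal play is mixed.
Let the kicker play Left with probability p. Expected payoff against Near: 9p + 1(1−p) = 8p + 1; against Far: 6p + 7(1−p) = −p + 7.
Setting these equal: 8p + 1 = −p + 7 ⇒ 9p = 6 ⇒ p = 2/3, and the value is (8)·(2/3) + 1 = 19/3.
For the keeper: with q = P(Near), equating Left's and Right's payoffs gives 3q + 6 = −6q + 7 ⇒ q = 1/9.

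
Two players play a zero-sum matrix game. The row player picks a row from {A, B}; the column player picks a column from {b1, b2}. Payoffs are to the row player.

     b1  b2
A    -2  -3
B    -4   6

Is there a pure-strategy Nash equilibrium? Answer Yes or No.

No

Row minima: A → -3, B → -4; maximin = -3.
Column maxima: b1 → -2, b2 → 6; minimax = -2.
-3 ≠ -2, so no pure-strategy equilibrium exists.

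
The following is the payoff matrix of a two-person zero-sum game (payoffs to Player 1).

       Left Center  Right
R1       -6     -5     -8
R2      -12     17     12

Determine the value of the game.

Row minima: R1 → -8, R2 → -12; maximin = -8.
Column maxima: Left → -6, Center → 17, Right → 12; minimax = -6.
-8 ≠ -6, so there is no saddle point; optimal play is mixed.
Center is strictly dominated by Left (it gives Player 1 strictly more in every row), so Player 2 never plays it.
On the remaining 2×2 (R1, R2 vs Left, Right):
Let Player 1 play R1 with probability p. Expected payoff against Left: (-6)p + (-12)(1−p) = 6p − 12; against Right: (-8)p + 12(1−p) = −20p + 12.
Setting these equal: 6p − 12 = −20p + 12 ⇒ 26p = 24 ⇒ p = 12/13, and the value is (6)·(12/13) − 12 = -84/13.
For Player 2: with q = P(Left), equating R1's and R2's payoffs gives 2q − 8 = −24q + 12 ⇒ q = 10/13.

-84/13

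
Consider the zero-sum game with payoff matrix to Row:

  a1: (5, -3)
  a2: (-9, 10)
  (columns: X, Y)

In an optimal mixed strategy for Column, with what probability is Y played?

14/27

Row minima: a1 → -3, a2 → -9; maximin = -3.
Column maxima: X → 5, Y → 10; minimax = 5.
-3 ≠ 5, so there is no saddle point; optimal play is mixed.
Let Row play a1 with probability p. Expected payoff against X: 5p + (-9)(1−p) = 14p − 9; against Y: (-3)p + 10(1−p) = −13p + 10.
Setting these equal: 14p − 9 = −13p + 10 ⇒ 27p = 19 ⇒ p = 19/27, and the value is (14)·(19/27) − 9 = 23/27.
For Column: with q = P(X), equating a1's and a2's payoffs gives 8q − 3 = −19q + 10 ⇒ q = 13/27.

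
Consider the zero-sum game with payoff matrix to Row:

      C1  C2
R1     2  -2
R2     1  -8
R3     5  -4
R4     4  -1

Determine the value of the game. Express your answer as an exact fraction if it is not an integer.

-1

Row minima: R1 → -2, R2 → -8, R3 → -4, R4 → -1; maximin = -1.
Column maxima: C1 → 5, C2 → -1; minimax = -1.
Since maximin = minimax = -1, there is a saddle point and the value is -1.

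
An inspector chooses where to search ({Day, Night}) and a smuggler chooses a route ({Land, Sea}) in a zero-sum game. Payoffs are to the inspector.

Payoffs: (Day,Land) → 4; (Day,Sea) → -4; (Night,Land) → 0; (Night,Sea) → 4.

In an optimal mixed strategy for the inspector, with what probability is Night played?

Row minima: Day → -4, Night → 0; maximin = 0.
Column maxima: Land → 4, Sea → 4; minimax = 4.
0 ≠ 4, so there is no saddle point; optimal play is mixed.
Let the inspector play Day with probability p. Expected payoff against Land: 4p + 0(1−p) = 4p; against Sea: (-4)p + 4(1−p) = −8p + 4.
Setting these equal: 4p = −8p + 4 ⇒ 12p = 4 ⇒ p = 1/3, and the value is (4)·(1/3) = 4/3.
For the smuggler: with q = P(Land), equating Day's and Night's payoffs gives 8q − 4 = −4q + 4 ⇒ q = 2/3.

2/3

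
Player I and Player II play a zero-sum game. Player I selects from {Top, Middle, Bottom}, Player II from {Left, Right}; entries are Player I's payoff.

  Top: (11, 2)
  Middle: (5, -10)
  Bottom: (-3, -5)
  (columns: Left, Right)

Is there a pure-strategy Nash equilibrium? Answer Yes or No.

Row minima: Top → 2, Middle → -10, Bottom → -5; maximin = 2.
Column maxima: Left → 11, Right → 2; minimax = 2.
maximin = minimax = 2, so a saddle point exists.

Yes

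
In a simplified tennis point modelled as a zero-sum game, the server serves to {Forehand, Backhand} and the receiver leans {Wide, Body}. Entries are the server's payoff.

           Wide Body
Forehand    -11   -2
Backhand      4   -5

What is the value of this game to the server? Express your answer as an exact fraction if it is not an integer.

-7/2

Row minima: Forehand → -11, Backhand → -5; maximin = -5.
Column maxima: Wide → 4, Body → -2; minimax = -2.
-5 ≠ -2, so there is no saddle point; optimal play is mixed.
Let the server play Forehand with probability p. Expected payoff against Wide: (-11)p + 4(1−p) = −15p + 4; against Body: (-2)p + (-5)(1−p) = 3p − 5.
Setting these equal: −15p + 4 = 3p − 5 ⇒ −18p = -9 ⇒ p = 1/2, and the value is (-15)·(1/2) + 4 = -7/2.
For the receiver: with q = P(Wide), equating Forehand's and Backhand's payoffs gives −9q − 2 = 9q − 5 ⇒ q = 1/6.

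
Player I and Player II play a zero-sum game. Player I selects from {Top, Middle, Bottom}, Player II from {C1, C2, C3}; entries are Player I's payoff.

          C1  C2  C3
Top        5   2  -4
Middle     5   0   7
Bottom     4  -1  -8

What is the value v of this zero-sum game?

14/13

Row minima: Top → -4, Middle → 0, Bottom → -8; maximin = 0.
Column maxima: C1 → 5, C2 → 2, C3 → 7; minimax = 2.
0 ≠ 2, so there is no saddle point; optimal play is mixed.
Bottom is strictly dominated by Top, so Player I never plays it.
C1 is strictly dominated by C2 (it gives Player I strictly more in every row), so Player II never plays it.
On the remaining 2×2 (Top, Middle vs C2, C3):
Let Player I play Top with probability p. Expected payoff against C2: 2p + 0(1−p) = 2p; against C3: (-4)p + 7(1−p) = −11p + 7.
Setting these equal: 2p = −11p + 7 ⇒ 13p = 7 ⇒ p = 7/13, and the value is (2)·(7/13) = 14/13.
For Player II: with q = P(C2), equating Top's and Middle's payoffs gives 6q − 4 = −7q + 7 ⇒ q = 11/13.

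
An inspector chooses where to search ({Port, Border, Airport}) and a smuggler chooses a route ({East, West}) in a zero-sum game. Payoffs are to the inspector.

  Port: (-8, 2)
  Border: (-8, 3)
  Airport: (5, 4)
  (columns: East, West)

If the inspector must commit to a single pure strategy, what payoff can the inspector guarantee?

Row minima: Port → -8, Border → -8, Airport → 4.
The best of these is 4.

4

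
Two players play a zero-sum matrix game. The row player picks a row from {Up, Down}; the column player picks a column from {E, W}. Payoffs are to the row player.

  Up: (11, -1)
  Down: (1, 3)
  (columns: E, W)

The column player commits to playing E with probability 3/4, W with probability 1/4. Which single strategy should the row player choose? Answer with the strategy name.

Expected payoff of Up: (3/4)·11 + (1/4)·(-1) = 8.
Expected payoff of Down: (3/4)·1 + (1/4)·3 = 3/2.
The largest is 8, so the row player's best response is Up.

Up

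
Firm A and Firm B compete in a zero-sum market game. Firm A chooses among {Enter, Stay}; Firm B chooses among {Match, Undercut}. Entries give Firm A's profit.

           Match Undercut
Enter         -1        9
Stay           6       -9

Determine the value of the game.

9/5

Row minima: Enter → -1, Stay → -9; maximin = -1.
Column maxima: Match → 6, Undercut → 9; minimax = 6.
-1 ≠ 6, so there is no saddle point; optimal play is mixed.
Let Firm A play Enter with probability p. Expected payoff against Match: (-1)p + 6(1−p) = −7p + 6; against Undercut: 9p + (-9)(1−p) = 18p − 9.
Setting these equal: −7p + 6 = 18p − 9 ⇒ −25p = -15 ⇒ p = 3/5, and the value is (-7)·(3/5) + 6 = 9/5.
For Firm B: with q = P(Match), equating Enter's and Stay's payoffs gives −10q + 9 = 15q − 9 ⇒ q = 18/25.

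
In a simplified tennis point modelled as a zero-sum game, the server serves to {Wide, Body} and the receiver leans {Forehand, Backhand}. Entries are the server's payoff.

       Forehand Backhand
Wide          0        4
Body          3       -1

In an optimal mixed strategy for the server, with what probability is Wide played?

1/2

Row minima: Wide → 0, Body → -1; maximin = 0.
Column maxima: Forehand → 3, Backhand → 4; minimax = 3.
0 ≠ 3, so there is no saddle point; optimal play is mixed.
Let the server play Wide with probability p. Expected payoff against Forehand: 0p + 3(1−p) = −3p + 3; against Backhand: 4p + (-1)(1−p) = 5p − 1.
Setting these equal: −3p + 3 = 5p − 1 ⇒ −8p = -4 ⇒ p = 1/2, and the value is (-3)·(1/2) + 3 = 3/2.
For the receiver: with q = P(Forehand), equating Wide's and Body's payoffs gives −4q + 4 = 4q − 1 ⇒ q = 5/8.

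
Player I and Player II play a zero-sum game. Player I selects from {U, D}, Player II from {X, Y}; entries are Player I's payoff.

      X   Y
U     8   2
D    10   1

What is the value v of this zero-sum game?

2

Row minima: U → 2, D → 1; maximin = 2.
Column maxima: X → 10, Y → 2; minimax = 2.
Since maximin = minimax = 2, there is a saddle point and the value is 2.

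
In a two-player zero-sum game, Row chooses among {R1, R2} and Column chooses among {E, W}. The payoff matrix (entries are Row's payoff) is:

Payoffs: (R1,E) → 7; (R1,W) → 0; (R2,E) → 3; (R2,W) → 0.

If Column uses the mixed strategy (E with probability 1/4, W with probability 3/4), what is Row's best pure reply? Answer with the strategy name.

R1

Expected payoff of R1: (1/4)·7 + (3/4)·0 = 7/4.
Expected payoff of R2: (1/4)·3 + (3/4)·0 = 3/4.
The largest is 7/4, so Row's best response is R1.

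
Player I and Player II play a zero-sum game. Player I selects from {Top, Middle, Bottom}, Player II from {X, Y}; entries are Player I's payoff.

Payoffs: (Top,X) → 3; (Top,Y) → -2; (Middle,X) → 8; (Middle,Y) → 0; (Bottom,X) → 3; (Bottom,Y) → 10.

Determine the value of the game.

16/3

Row minima: Top → -2, Middle → 0, Bottom → 3; maximin = 3.
Column maxima: X → 8, Y → 10; minimax = 8.
3 ≠ 8, so there is no saddle point; optimal play is mixed.
Top is strictly dominated by Middle, so Player I never plays it.
On the remaining 2×2 (Middle, Bottom vs X, Y):
Let Player I play Middle with probability p. Expected payoff against X: 8p + 3(1−p) = 5p + 3; against Y: 0p + 10(1−p) = −10p + 10.
Setting these equal: 5p + 3 = −10p + 10 ⇒ 15p = 7 ⇒ p = 7/15, and the value is (5)·(7/15) + 3 = 16/3.
For Player II: with q = P(X), equating Middle's and Bottom's payoffs gives 8q = −7q + 10 ⇒ q = 2/3.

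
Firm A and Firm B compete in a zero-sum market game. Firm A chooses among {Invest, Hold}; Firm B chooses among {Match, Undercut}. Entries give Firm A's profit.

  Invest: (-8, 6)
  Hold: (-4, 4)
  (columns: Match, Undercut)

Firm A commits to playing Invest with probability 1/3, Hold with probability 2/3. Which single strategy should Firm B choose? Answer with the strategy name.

If Firm B plays Match, Firm A's expected payoff is (1/3)·(-8) + (2/3)·(-4) = -16/3.
If Firm B plays Undercut, Firm A's expected payoff is (1/3)·6 + (2/3)·4 = 14/3.
Firm B minimizes Firm A's payoff; the smallest is -16/3, so the best response is Match.

Match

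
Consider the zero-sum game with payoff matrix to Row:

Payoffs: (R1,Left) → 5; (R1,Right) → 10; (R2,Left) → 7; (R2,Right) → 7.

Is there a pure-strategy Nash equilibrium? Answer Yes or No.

Yes

Row minima: R1 → 5, R2 → 7; maximin = 7.
Column maxima: Left → 7, Right → 10; minimax = 7.
maximin = minimax = 7, so a saddle point exists.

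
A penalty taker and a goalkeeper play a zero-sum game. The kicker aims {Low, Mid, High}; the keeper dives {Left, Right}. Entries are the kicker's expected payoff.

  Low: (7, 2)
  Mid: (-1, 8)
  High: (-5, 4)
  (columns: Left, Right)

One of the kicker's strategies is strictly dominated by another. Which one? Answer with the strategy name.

High

Mid gives a strictly higher payoff than High against every column: -1 > -5, 8 > 4.
So High is strictly dominated and the kicker never plays it.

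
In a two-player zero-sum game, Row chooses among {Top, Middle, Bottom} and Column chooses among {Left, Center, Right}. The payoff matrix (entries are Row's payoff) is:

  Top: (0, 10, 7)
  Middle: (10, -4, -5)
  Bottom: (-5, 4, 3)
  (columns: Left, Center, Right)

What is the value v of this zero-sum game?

Row minima: Top → 0, Middle → -5, Bottom → -5; maximin = 0.
Column maxima: Left → 10, Center → 10, Right → 7; minimax = 7.
0 ≠ 7, so there is no saddle point; optimal play is mixed.
Bottom is strictly dominated by Top, so Row never plays it.
Center is strictly dominated by Right (it gives Row strictly more in every row), so Column never plays it.
On the remaining 2×2 (Top, Middle vs Left, Right):
Let Row play Top with probability p. Expected payoff against Left: 0p + 10(1−p) = −10p + 10; against Right: 7p + (-5)(1−p) = 12p − 5.
Setting these equal: −10p + 10 = 12p − 5 ⇒ −22p = -15 ⇒ p = 15/22, and the value is (-10)·(15/22) + 10 = 35/11.
For Column: with q = P(Left), equating Top's and Middle's payoffs gives −7q + 7 = 15q − 5 ⇒ q = 6/11.

35/11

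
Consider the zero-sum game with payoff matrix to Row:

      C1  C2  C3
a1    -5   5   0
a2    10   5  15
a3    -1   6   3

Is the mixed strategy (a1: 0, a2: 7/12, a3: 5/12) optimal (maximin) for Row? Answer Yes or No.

Yes

Against C1 this mix gives (7/12)·10 + (5/12)·(-1) = 65/12.
Against C2 this mix gives (7/12)·5 + (5/12)·6 = 65/12.
Against C3 this mix gives (7/12)·15 + (5/12)·3 = 10.
All of Column's active replies (C1, C2) yield 65/12, and no column does worse for Row. The mix makes Column indifferent and guarantees 65/12, so it is optimal.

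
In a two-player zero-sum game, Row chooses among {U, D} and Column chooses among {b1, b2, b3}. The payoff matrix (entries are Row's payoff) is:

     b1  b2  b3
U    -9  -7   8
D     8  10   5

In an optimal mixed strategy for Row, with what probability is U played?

3/20

Row minima: U → -9, D → 5; maximin = 5.
Column maxima: b1 → 8, b2 → 10, b3 → 8; minimax = 8.
5 ≠ 8, so there is no saddle point; optimal play is mixed.
b2 is strictly dominated by b1 (it gives Row strictly more in every row), so Column never plays it.
On the remaining 2×2 (U, D vs b1, b3):
Let Row play U with probability p. Expected payoff against b1: (-9)p + 8(1−p) = −17p + 8; against b3: 8p + 5(1−p) = 3p + 5.
Setting these equal: −17p + 8 = 3p + 5 ⇒ −20p = -3 ⇒ p = 3/20, and the value is (-17)·(3/20) + 8 = 109/20.
For Column: with q = P(b1), equating U's and D's payoffs gives −17q + 8 = 3q + 5 ⇒ q = 3/20.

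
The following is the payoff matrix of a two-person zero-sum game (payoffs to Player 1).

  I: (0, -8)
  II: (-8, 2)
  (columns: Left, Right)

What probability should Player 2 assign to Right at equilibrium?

4/9

Row minima: I → -8, II → -8; maximin = -8.
Column maxima: Left → 0, Right → 2; minimax = 0.
-8 ≠ 0, so there is no saddle point; optimal play is mixed.
Let Player 1 play I with probability p. Expected payoff against Left: 0p + (-8)(1−p) = 8p − 8; against Right: (-8)p + 2(1−p) = −10p + 2.
Setting these equal: 8p − 8 = −10p + 2 ⇒ 18p = 10 ⇒ p = 5/9, and the value is (8)·(5/9) − 8 = -32/9.
For Player 2: with q = P(Left), equating I's and II's payoffs gives 8q − 8 = −10q + 2 ⇒ q = 5/9.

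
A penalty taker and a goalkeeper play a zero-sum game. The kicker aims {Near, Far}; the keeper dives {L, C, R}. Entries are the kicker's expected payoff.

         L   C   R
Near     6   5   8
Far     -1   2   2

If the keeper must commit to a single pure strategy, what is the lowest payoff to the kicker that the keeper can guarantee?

5

Column maxima: L → 6, C → 5, R → 8.
The smallest of these is 5.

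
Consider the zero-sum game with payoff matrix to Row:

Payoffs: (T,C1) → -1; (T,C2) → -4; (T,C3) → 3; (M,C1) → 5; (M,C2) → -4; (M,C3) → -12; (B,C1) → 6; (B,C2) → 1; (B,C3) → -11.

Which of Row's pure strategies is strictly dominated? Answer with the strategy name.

B gives a strictly higher payoff than M against every column: 6 > 5, 1 > -4, -11 > -12.
So M is strictly dominated and Row never plays it.

M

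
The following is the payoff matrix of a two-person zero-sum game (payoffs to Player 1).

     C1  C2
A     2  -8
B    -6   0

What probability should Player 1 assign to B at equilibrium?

Row minima: A → -8, B → -6; maximin = -6.
Column maxima: C1 → 2, C2 → 0; minimax = 0.
-6 ≠ 0, so there is no saddle point; optimal play is mixed.
Let Player 1 play A with probability p. Expected payoff against C1: 2p + (-6)(1−p) = 8p − 6; against C2: (-8)p + 0(1−p) = −8p.
Setting these equal: 8p − 6 = −8p ⇒ 16p = 6 ⇒ p = 3/8, and the value is (8)·(3/8) − 6 = -3.
For Player 2: with q = P(C1), equating A's and B's payoffs gives 10q − 8 = −6q ⇒ q = 1/2.

5/8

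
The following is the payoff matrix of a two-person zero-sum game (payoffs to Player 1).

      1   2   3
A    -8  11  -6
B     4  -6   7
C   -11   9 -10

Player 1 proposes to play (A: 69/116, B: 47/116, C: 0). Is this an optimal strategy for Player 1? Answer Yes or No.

No

Against 1 this mix gives (69/116)·(-8) + (47/116)·4 = -91/29.
Against 2 this mix gives (69/116)·11 + (47/116)·(-6) = 477/116.
Against 3 this mix gives (69/116)·(-6) + (47/116)·7 = -85/116.
Player 2 will play 1, holding Player 1 to -91/29. Shifting weight toward the row that does better against 1 would raise this floor (the equalizing mix achieves -4/29 against both 1 and 2), so the proposed strategy is not optimal.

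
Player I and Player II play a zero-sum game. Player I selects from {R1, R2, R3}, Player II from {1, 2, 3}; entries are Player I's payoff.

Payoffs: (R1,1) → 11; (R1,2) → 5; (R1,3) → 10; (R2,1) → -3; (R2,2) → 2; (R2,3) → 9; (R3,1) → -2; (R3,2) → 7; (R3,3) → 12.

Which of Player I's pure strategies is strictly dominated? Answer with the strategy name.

R2

R1 gives a strictly higher payoff than R2 against every column: 11 > -3, 5 > 2, 10 > 9.
So R2 is strictly dominated and Player I never plays it.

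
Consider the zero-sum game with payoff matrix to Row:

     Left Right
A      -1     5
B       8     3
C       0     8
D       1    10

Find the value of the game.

Row minima: A → -1, B → 3, C → 0, D → 1; maximin = 3.
Column maxima: Left → 8, Right → 10; minimax = 8.
3 ≠ 8, so there is no saddle point; optimal play is mixed.
A is strictly dominated by C, so Row never plays it.
C is strictly dominated by D, so Row never plays it.
On the remaining 2×2 (B, D vs Left, Right):
Let Row play B with probability p. Expected payoff against Left: 8p + 1(1−p) = 7p + 1; against Right: 3p + 10(1−p) = −7p + 10.
Setting these equal: 7p + 1 = −7p + 10 ⇒ 14p = 9 ⇒ p = 9/14, and the value is (7)·(9/14) + 1 = 11/2.
For Column: with q = P(Left), equating B's and D's payoffs gives 5q + 3 = −9q + 10 ⇒ q = 1/2.

11/2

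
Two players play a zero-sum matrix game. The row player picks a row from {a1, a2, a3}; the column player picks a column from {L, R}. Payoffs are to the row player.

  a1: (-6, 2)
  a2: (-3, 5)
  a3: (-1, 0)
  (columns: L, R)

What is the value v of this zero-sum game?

Row minima: a1 → -6, a2 → -3, a3 → -1; maximin = -1.
Column maxima: L → -1, R → 5; minimax = -1.
Since maximin = minimax = -1, there is a saddle point and the value is -1.

-1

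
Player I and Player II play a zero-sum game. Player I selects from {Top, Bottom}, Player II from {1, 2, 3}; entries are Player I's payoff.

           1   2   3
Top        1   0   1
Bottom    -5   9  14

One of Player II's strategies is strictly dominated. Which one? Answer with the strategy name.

3

2 holds Player I's payoff strictly below 3 in every row: 0 < 1, 9 < 14.
So 3 is strictly dominated for Player II.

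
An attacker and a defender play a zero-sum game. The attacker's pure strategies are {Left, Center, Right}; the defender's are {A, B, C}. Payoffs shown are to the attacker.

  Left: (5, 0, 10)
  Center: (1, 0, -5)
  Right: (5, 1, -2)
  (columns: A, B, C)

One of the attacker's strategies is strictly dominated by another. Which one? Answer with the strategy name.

Right gives a strictly higher payoff than Center against every column: 5 > 1, 1 > 0, -2 > -5.
So Center is strictly dominated and the attacker never plays it.

Center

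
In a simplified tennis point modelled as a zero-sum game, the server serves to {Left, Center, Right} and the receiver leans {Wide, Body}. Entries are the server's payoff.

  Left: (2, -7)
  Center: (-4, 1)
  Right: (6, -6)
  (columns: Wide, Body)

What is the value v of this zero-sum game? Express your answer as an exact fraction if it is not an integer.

Row minima: Left → -7, Center → -4, Right → -6; maximin = -4.
Column maxima: Wide → 6, Body → 1; minimax = 1.
-4 ≠ 1, so there is no saddle point; optimal play is mixed.
Left is strictly dominated by Right, so the server never plays it.
On the remaining 2×2 (Center, Right vs Wide, Body):
Let the server play Center with probability p. Expected payoff against Wide: (-4)p + 6(1−p) = −10p + 6; against Body: 1p + (-6)(1−p) = 7p − 6.
Setting these equal: −10p + 6 = 7p − 6 ⇒ −17p = -12 ⇒ p = 12/17, and the value is (-10)·(12/17) + 6 = -18/17.
For the receiver: with q = P(Wide), equating Center's and Right's payoffs gives −5q + 1 = 12q − 6 ⇒ q = 7/17.

-18/17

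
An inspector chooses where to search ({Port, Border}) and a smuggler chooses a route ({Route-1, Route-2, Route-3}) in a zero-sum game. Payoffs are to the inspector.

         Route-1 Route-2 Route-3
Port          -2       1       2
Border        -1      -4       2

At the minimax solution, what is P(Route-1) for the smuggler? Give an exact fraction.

Row minima: Port → -2, Border → -4; maximin = -2.
Column maxima: Route-1 → -1, Route-2 → 1, Route-3 → 2; minimax = -1.
-2 ≠ -1, so there is no saddle point; optimal play is mixed.
Route-3 is strictly dominated by Route-1 (it gives the inspector strictly more in every row), so the smuggler never plays it.
On the remaining 2×2 (Port, Border vs Route-1, Route-2):
Let the inspector play Port with probability p. Expected payoff against Route-1: (-2)p + (-1)(1−p) = −p − 1; against Route-2: 1p + (-4)(1−p) = 5p − 4.
Setting these equal: −p − 1 = 5p − 4 ⇒ −6p = -3 ⇒ p = 1/2, and the value is (-1)·(1/2) − 1 = -3/2.
For the smuggler: with q = P(Route-1), equating Port's and Border's payoffs gives −3q + 1 = 3q − 4 ⇒ q = 5/6.

5/6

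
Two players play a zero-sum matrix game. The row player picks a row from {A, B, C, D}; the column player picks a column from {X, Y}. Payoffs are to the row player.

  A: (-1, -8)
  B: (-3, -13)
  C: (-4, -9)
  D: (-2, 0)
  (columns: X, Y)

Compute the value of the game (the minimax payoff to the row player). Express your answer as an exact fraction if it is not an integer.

Row minima: A → -8, B → -13, C → -9, D → -2; maximin = -2.
Column maxima: X → -1, Y → 0; minimax = -1.
-2 ≠ -1, so there is no saddle point; optimal play is mixed.
B is strictly dominated by A, so the row player never plays it.
C is strictly dominated by A, so the row player never plays it.
On the remaining 2×2 (A, D vs X, Y):
Let the row player play A with probability p. Expected payoff against X: (-1)p + (-2)(1−p) = p − 2; against Y: (-8)p + 0(1−p) = −8p.
Setting these equal: p − 2 = −8p ⇒ 9p = 2 ⇒ p = 2/9, and the value is (1)·(2/9) − 2 = -16/9.
For the column player: with q = P(X), equating A's and D's payoffs gives 7q − 8 = −2q ⇒ q = 8/9.

-16/9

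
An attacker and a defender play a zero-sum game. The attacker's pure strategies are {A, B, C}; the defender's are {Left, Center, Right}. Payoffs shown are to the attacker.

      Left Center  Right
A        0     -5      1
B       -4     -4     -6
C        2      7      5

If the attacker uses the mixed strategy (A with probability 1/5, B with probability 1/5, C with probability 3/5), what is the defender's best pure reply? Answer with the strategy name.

Left

If the defender plays Left, the attacker's expected payoff is (1/5)·0 + (1/5)·(-4) + (3/5)·2 = 2/5.
If the defender plays Center, the attacker's expected payoff is (1/5)·(-5) + (1/5)·(-4) + (3/5)·7 = 12/5.
If the defender plays Right, the attacker's expected payoff is (1/5)·1 + (1/5)·(-6) + (3/5)·5 = 2.
The defender minimizes the attacker's payoff; the smallest is 2/5, so the best response is Left.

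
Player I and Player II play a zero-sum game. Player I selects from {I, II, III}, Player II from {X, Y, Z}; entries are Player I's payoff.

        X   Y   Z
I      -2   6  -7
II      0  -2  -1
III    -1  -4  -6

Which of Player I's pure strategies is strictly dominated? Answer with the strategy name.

III

II gives a strictly higher payoff than III against every column: 0 > -1, -2 > -4, -1 > -6.
So III is strictly dominated and Player I never plays it.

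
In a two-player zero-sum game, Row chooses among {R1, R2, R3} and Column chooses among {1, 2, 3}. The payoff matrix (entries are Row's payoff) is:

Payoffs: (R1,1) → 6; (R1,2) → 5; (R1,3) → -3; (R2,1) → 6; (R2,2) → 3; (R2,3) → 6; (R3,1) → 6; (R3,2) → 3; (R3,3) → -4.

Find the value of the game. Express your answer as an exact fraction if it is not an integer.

Row minima: R1 → -3, R2 → 3, R3 → -4; maximin = 3.
Column maxima: 1 → 6, 2 → 5, 3 → 6; minimax = 5.
3 ≠ 5, so there is no saddle point; optimal play is mixed.
1 is strictly dominated by 2 (it gives Row strictly more in every row), so Column never plays it.
With 1 eliminated, R3 is strictly dominated by R1 (R1 gives Row strictly more in every remaining column), so Row never plays it.
On the remaining 2×2 (R1, R2 vs 2, 3):
Let Row play R1 with probability p. Expected payoff against 2: 5p + 3(1−p) = 2p + 3; against 3: (-3)p + 6(1−p) = −9p + 6.
Setting these equal: 2p + 3 = −9p + 6 ⇒ 11p = 3 ⇒ p = 3/11, and the value is (2)·(3/11) + 3 = 39/11.
For Column: with q = P(2), equating R1's and R2's payoffs gives 8q − 3 = −3q + 6 ⇒ q = 9/11.

39/11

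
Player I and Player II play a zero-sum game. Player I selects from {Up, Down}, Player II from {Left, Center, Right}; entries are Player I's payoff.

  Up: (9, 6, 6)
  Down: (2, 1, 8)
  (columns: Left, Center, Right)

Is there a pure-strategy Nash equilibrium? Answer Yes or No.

Yes

Row minima: Up → 6, Down → 1; maximin = 6.
Column maxima: Left → 9, Center → 6, Right → 8; minimax = 6.
maximin = minimax = 6, so a saddle point exists.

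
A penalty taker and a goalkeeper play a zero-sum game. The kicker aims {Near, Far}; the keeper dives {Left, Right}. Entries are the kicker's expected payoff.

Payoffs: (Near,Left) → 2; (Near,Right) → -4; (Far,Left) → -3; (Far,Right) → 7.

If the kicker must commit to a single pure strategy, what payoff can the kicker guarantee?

Row minima: Near → -4, Far → -3.
The best of these is -3.

-3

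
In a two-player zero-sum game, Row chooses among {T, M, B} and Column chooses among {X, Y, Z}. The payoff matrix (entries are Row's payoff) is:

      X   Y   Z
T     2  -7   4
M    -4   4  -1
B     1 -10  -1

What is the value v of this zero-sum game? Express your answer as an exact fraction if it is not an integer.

Row minima: T → -7, M → -4, B → -10; maximin = -4.
Column maxima: X → 2, Y → 4, Z → 4; minimax = 2.
-4 ≠ 2, so there is no saddle point; optimal play is mixed.
B is strictly dominated by T, so Row never plays it.
With B eliminated, Z is strictly dominated by X (it gives Row strictly more in every remaining row), so Column never plays it.
On the remaining 2×2 (T, M vs X, Y):
Let Row play T with probability p. Expected payoff against X: 2p + (-4)(1−p) = 6p − 4; against Y: (-7)p + 4(1−p) = −11p + 4.
Setting these equal: 6p − 4 = −11p + 4 ⇒ 17p = 8 ⇒ p = 8/17, and the value is (6)·(8/17) − 4 = -20/17.
For Column: with q = P(X), equating T's and M's payoffs gives 9q − 7 = −8q + 4 ⇒ q = 11/17.

-20/17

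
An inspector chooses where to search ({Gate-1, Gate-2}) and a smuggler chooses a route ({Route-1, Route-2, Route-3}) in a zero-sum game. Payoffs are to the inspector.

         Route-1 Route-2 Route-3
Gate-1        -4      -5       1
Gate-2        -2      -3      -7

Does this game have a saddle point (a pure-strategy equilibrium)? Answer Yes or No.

No

Row minima: Gate-1 → -5, Gate-2 → -7; maximin = -5.
Column maxima: Route-1 → -2, Route-2 → -3, Route-3 → 1; minimax = -3.
-5 ≠ -3, so no pure-strategy equilibrium exists.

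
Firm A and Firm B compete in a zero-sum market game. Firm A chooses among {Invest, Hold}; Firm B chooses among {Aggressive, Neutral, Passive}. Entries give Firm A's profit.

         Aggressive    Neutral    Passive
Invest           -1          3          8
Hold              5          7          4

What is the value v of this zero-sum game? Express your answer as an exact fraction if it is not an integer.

Row minima: Invest → -1, Hold → 4; maximin = 4.
Column maxima: Aggressive → 5, Neutral → 7, Passive → 8; minimax = 5.
4 ≠ 5, so there is no saddle point; optimal play is mixed.
Neutral is strictly dominated by Aggressive (it gives Firm A strictly more in every row), so Firm B never plays it.
On the remaining 2×2 (Invest, Hold vs Aggressive, Passive):
Let Firm A play Invest with probability p. Expected payoff against Aggressive: (-1)p + 5(1−p) = −6p + 5; against Passive: 8p + 4(1−p) = 4p + 4.
Setting these equal: −6p + 5 = 4p + 4 ⇒ −10p = -1 ⇒ p = 1/10, and the value is (-6)·(1/10) + 5 = 22/5.
For Firm B: with q = P(Aggressive), equating Invest's and Hold's payoffs gives −9q + 8 = q + 4 ⇒ q = 2/5.

22/5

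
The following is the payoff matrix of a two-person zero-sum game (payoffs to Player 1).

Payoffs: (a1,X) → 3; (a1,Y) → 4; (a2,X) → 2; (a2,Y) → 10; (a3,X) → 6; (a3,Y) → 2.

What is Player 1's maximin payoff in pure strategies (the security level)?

Row minima: a1 → 3, a2 → 2, a3 → 2.
The best of these is 3.

3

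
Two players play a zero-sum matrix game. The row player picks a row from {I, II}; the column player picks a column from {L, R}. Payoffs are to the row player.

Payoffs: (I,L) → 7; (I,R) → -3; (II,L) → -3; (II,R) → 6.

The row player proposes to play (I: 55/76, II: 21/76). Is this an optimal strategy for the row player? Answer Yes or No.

No

Against L this mix gives (55/76)·7 + (21/76)·(-3) = 161/38.
Against R this mix gives (55/76)·(-3) + (21/76)·6 = -39/76.
The column player will play R, holding the row player to -39/76. Shifting weight toward the row that does better against R would raise this floor (the equalizing mix achieves 33/19 against both R and L), so the proposed strategy is not optimal.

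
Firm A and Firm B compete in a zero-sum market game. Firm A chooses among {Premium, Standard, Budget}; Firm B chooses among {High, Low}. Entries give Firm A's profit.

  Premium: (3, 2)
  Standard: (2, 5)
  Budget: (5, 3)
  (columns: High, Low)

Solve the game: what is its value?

Row minima: Premium → 2, Standard → 2, Budget → 3; maximin = 3.
Column maxima: High → 5, Low → 5; minimax = 5.
3 ≠ 5, so there is no saddle point; optimal play is mixed.
Premium is strictly dominated by Budget, so Firm A never plays it.
On the remaining 2×2 (Standard, Budget vs High, Low):
Let Firm A play Standard with probability p. Expected payoff against High: 2p + 5(1−p) = −3p + 5; against Low: 5p + 3(1−p) = 2p + 3.
Setting these equal: −3p + 5 = 2p + 3 ⇒ −5p = -2 ⇒ p = 2/5, and the value is (-3)·(2/5) + 5 = 19/5.
For Firm B: with q = P(High), equating Standard's and Budget's payoffs gives −3q + 5 = 2q + 3 ⇒ q = 2/5.

19/5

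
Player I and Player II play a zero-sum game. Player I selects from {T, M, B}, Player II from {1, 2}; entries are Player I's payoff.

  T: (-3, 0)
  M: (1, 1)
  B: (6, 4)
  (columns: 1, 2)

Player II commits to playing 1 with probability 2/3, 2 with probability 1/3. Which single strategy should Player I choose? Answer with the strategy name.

B

Expected payoff of T: (2/3)·(-3) + (1/3)·0 = -2.
Expected payoff of M: (2/3)·1 + (1/3)·1 = 1.
Expected payoff of B: (2/3)·6 + (1/3)·4 = 16/3.
The largest is 16/3, so Player I's best response is B.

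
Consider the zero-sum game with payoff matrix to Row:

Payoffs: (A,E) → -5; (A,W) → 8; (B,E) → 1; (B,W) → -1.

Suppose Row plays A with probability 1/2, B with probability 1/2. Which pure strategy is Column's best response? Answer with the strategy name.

If Column plays E, Row's expected payoff is (1/2)·(-5) + (1/2)·1 = -2.
If Column plays W, Row's expected payoff is (1/2)·8 + (1/2)·(-1) = 7/2.
Column minimizes Row's payoff; the smallest is -2, so the best response is E.

E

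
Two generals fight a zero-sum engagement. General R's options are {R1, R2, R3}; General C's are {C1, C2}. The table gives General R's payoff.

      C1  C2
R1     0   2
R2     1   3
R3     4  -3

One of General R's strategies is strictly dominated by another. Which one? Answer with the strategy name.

R1

R2 gives a strictly higher payoff than R1 against every column: 1 > 0, 3 > 2.
So R1 is strictly dominated and General R never plays it.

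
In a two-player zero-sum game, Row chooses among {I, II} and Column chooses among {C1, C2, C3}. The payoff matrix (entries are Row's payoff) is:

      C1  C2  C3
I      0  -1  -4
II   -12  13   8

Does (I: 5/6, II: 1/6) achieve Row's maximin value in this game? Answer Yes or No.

Against C1 this mix gives (5/6)·0 + (1/6)·(-12) = -2.
Against C2 this mix gives (5/6)·(-1) + (1/6)·13 = 4/3.
Against C3 this mix gives (5/6)·(-4) + (1/6)·8 = -2.
All of Column's active replies (C1, C3) yield -2, and no column does worse for Row. The mix makes Column indifferent and guarantees -2, so it is optimal.

Yes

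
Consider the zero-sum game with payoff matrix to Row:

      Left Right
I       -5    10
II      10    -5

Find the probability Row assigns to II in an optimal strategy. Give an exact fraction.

1/2

Row minima: I → -5, II → -5; maximin = -5.
Column maxima: Left → 10, Right → 10; minimax = 10.
-5 ≠ 10, so there is no saddle point; optimal play is mixed.
Let Row play I with probability p. Expected payoff against Left: (-5)p + 10(1−p) = −15p + 10; against Right: 10p + (-5)(1−p) = 15p − 5.
Setting these equal: −15p + 10 = 15p − 5 ⇒ −30p = -15 ⇒ p = 1/2, and the value is (-15)·(1/2) + 10 = 5/2.
For Column: with q = P(Left), equating I's and II's payoffs gives −15q + 10 = 15q − 5 ⇒ q = 1/2.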